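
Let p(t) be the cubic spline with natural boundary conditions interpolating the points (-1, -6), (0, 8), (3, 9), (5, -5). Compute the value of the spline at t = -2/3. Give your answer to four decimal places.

Put σ_i = p'' at the i-th knot. Here h = (1, 3, 2) and Δ = (14, 1/3, -7), so the interior equations h_(i-1)·σ_(i-1) + 2(h_(i-1)+h_i)·σ_i + h_i·σ_(i+1) = 6(Δ_i − Δ_(i-1)) read
  1·σ_0 + 8·σ_1 + 3·σ_2 = 6(Δ_1 - Δ_0) = -82
  3·σ_1 + 10·σ_2 + 2·σ_3 = 6(Δ_2 - Δ_1) = -44
Natural end conditions: σ_0 = σ_3 = 0.
Solving the tridiagonal system: σ_0 = 0, σ_1 = -688/71, σ_2 = -106/71, σ_3 = 0.
On [-1, 0], p(t) = -6 + 3326/213·(t + 1) + 0·(t + 1)² - 344/213·(t + 1)³.
With (t + 1) = 1/3: p(-2/3) = -4916/5751.

-0.8548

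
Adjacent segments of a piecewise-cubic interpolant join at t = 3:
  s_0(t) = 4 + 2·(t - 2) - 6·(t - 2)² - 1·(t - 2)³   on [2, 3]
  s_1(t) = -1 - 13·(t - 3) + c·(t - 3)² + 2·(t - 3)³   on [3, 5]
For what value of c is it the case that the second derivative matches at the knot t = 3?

s_0''(t) = -12 - 6·(t - 2), so s_0''(3) = -18. On the right, s_1''(3) = 2c, so c = -9.

-9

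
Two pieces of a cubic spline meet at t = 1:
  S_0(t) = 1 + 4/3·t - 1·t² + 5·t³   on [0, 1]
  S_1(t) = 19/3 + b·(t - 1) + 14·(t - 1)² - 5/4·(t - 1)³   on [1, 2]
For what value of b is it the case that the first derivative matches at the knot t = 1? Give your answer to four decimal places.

S_0'(t) = 4/3 - 2·t + 15·t², so S_0'(1) = 43/3. On the right, S_1'(1) = b, so b = 43/3.

14.3333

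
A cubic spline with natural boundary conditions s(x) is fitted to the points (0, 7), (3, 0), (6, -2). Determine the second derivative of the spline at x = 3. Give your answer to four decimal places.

Put m_i = s'' at the i-th knot. Here h = (3, 3) and Δ = (-7/3, -2/3), so the interior equations h_(i-1)·m_(i-1) + 2(h_(i-1)+h_i)·m_i + h_i·m_(i+1) = 6(Δ_i − Δ_(i-1)) read
  3·m_0 + 12·m_1 + 3·m_2 = 6(Δ_1 - Δ_0) = 10
Natural end conditions: m_0 = m_2 = 0.
Hence m_0 = 0, m_1 = 5/6, m_2 = 0.

0.8333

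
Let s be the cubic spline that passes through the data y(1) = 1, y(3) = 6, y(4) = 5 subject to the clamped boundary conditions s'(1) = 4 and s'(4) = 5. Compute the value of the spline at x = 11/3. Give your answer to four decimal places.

Put m_i = s'' at the i-th knot. Here h = (2, 1) and Δ = (5/2, -1), so the interior equations h_(i-1)·m_(i-1) + 2(h_(i-1)+h_i)·m_i + h_i·m_(i+1) = 6(Δ_i − Δ_(i-1)) read
  2·m_0 + 6·m_1 + 1·m_2 = 6(Δ_1 - Δ_0) = -21
Clamped end conditions give two more equations: 2h_0·m_0 + h_0·m_1 = 6(Δ_0 - s'(1)) = -9 and h_1·m_1 + 2h_1·m_2 = 6(s'(4) - Δ_1) = 36.
Forward elimination and back-substitution give m_0 = 19/12, m_1 = -23/3, m_2 = 131/6.
On [3, 4], s(x) = 6 - 25/12·(x - 3) - 23/6·(x - 3)² + 59/12·(x - 3)³.
With (x - 3) = 2/3: s(11/3) = 707/162.

4.3642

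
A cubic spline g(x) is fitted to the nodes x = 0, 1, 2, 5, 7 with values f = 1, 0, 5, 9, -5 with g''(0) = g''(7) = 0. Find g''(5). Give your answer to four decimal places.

-4.2993

Write M_i for g''(x_i). With h_i = 1, 1, 3, 2 and divided differences Δ_i = -1, 5, 4/3, -7, the continuity of g' gives the tridiagonal system
  1·M_0 + 4·M_1 + 1·M_2 = 6(Δ_1 - Δ_0) = 36
  1·M_1 + 8·M_2 + 3·M_3 = 6(Δ_2 - Δ_1) = -22
  3·M_2 + 10·M_3 + 2·M_4 = 6(Δ_3 - Δ_2) = -50
Natural end conditions: M_0 = M_4 = 0.
Forward elimination and back-substitution give M_0 = 0, M_1 = 1313/137, M_2 = -320/137, M_3 = -589/137, M_4 = 0.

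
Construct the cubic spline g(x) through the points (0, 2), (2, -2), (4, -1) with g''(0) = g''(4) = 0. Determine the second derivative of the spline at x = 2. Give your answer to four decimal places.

1.8750

With M_i denoting the second derivative at x_i, h_i = 2, 2, and Δ_i = (y_(i+1) − y_i)/h_i = -2, 1/2:
  2·M_0 + 8·M_1 + 2·M_2 = 6(Δ_1 - Δ_0) = 15
Natural end conditions: M_0 = M_2 = 0.
Hence M_0 = 0, M_1 = 15/8, M_2 = 0.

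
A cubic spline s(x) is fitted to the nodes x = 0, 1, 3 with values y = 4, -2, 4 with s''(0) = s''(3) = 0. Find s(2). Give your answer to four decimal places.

Put M_i = s'' at the i-th knot. Here h = (1, 2) and Δ = (-6, 3), so the interior equations h_(i-1)·M_(i-1) + 2(h_(i-1)+h_i)·M_i + h_i·M_(i+1) = 6(Δ_i − Δ_(i-1)) read
  1·M_0 + 6·M_1 + 2·M_2 = 6(Δ_1 - Δ_0) = 54
Natural end conditions: M_0 = M_2 = 0.
Solving: M_0 = 0, M_1 = 9, M_2 = 0.
On [1, 3], s(x) = -2 - 3·(x - 1) + 9/2·(x - 1)² - 3/4·(x - 1)³.
With (x - 1) = 1: s(2) = -5/4.

-1.2500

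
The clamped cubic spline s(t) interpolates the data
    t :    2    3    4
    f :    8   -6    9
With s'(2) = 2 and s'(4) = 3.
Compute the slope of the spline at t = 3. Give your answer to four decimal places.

Write M_i for s''(x_i). With h_i = 1, 1 and divided differences Δ_i = -14, 15, the continuity of s' gives the tridiagonal system
  1·M_0 + 4·M_1 + 1·M_2 = 6(Δ_1 - Δ_0) = 174
Clamped end conditions give two more equations: 2h_0·M_0 + h_0·M_1 = 6(Δ_0 - s'(2)) = -96 and h_1·M_1 + 2h_1·M_2 = 6(s'(4) - Δ_1) = -72.
Forward elimination and back-substitution give M_0 = -91, M_1 = 86, M_2 = -79.
On [3, 4], s'(t) = b_1 + 2c_1·(t - 3) + 3d_1·(t - 3)² with b_1 = Δ_1 - h_1(2M_1 + M_2)/6 = -1/2, c_1 = M_1/2 = 43, d_1 = (M_2 - M_1)/(6h_1) = -55/2. So s'(3) = -1/2.

-0.5000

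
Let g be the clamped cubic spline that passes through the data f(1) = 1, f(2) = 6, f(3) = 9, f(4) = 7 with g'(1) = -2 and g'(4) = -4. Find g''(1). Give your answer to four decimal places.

With σ_i denoting the second derivative at x_i, h_i = 1, 1, 1, and Δ_i = (y_(i+1) − y_i)/h_i = 5, 3, -2:
  1·σ_0 + 4·σ_1 + 1·σ_2 = 6(Δ_1 - Δ_0) = -12
  1·σ_1 + 4·σ_2 + 1·σ_3 = 6(Δ_2 - Δ_1) = -30
Clamped end conditions give two more equations: 2h_0·σ_0 + h_0·σ_1 = 6(Δ_0 - g'(1)) = 42 and h_2·σ_2 + 2h_2·σ_3 = 6(g'(4) - Δ_2) = -12.
Solving: σ_0 = 376/15, σ_1 = -122/15, σ_2 = -68/15, σ_3 = -56/15.

25.0667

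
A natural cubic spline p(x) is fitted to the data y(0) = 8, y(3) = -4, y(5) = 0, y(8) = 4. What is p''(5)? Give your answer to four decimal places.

-1.1667

Write M_i for p''(x_i). With h_i = 3, 2, 3 and divided differences Δ_i = -4, 2, 4/3, the continuity of p' gives the tridiagonal system
  3·M_0 + 10·M_1 + 2·M_2 = 6(Δ_1 - Δ_0) = 36
  2·M_1 + 10·M_2 + 3·M_3 = 6(Δ_2 - Δ_1) = -4
Natural end conditions: M_0 = M_3 = 0.
Solving the tridiagonal system: M_0 = 0, M_1 = 23/6, M_2 = -7/6, M_3 = 0.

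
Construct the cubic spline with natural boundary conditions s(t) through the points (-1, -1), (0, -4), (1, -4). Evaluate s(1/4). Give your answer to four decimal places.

-4.2461

Let σ_i = s''(x_i). Step sizes h_i = 1, 1; slopes of the chords Δ_i = (y_(i+1) - y_i)/h_i = -3, 0.
  1·σ_0 + 4·σ_1 + 1·σ_2 = 6(Δ_1 - Δ_0) = 18
Natural end conditions: σ_0 = σ_2 = 0.
Hence σ_0 = 0, σ_1 = 9/2, σ_2 = 0.
On [0, 1], s(t) = -4 - 3/2·t + 9/4·t² - 3/4·t³.
With t = 1/4: s(1/4) = -1087/256.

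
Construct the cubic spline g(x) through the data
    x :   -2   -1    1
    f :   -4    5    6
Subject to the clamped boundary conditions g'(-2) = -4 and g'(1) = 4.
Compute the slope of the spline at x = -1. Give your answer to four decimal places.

Write M_i for g''(x_i). With h_i = 1, 2 and divided differences Δ_i = 9, 1/2, the continuity of g' gives the tridiagonal system
  1·M_0 + 6·M_1 + 2·M_2 = 6(Δ_1 - Δ_0) = -51
Clamped end conditions give two more equations: 2h_0·M_0 + h_0·M_1 = 6(Δ_0 - g'(-2)) = 78 and h_1·M_1 + 2h_1·M_2 = 6(g'(1) - Δ_1) = 21.
Solving: M_0 = 301/6, M_1 = -67/3, M_2 = 197/12.
On [-1, 1], g'(x) = b_1 + 2c_1·(x + 1) + 3d_1·(x + 1)² with b_1 = Δ_1 - h_1(2M_1 + M_2)/6 = 119/12, c_1 = M_1/2 = -67/6, d_1 = (M_2 - M_1)/(6h_1) = 155/48. So g'(-1) = 119/12.

9.9167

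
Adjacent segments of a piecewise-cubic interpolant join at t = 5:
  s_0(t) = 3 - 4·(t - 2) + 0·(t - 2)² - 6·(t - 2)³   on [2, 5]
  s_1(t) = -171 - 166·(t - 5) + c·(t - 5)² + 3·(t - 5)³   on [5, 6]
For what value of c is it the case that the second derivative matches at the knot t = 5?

s_0''(t) = 0 - 36·(t - 2), so s_0''(5) = -108. On the right, s_1''(5) = 2c, so c = -54.

-54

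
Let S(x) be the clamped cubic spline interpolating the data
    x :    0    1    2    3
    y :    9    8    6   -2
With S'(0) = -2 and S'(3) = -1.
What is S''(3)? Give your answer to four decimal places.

Put m_i = S'' at the i-th knot. Here h = (1, 1, 1) and Δ = (-1, -2, -8), so the interior equations h_(i-1)·m_(i-1) + 2(h_(i-1)+h_i)·m_i + h_i·m_(i+1) = 6(Δ_i − Δ_(i-1)) read
  1·m_0 + 4·m_1 + 1·m_2 = 6(Δ_1 - Δ_0) = -6
  1·m_1 + 4·m_2 + 1·m_3 = 6(Δ_2 - Δ_1) = -36
Clamped end conditions give two more equations: 2h_0·m_0 + h_0·m_1 = 6(Δ_0 - S'(0)) = 6 and h_2·m_2 + 2h_2·m_3 = 6(S'(3) - Δ_2) = 42.
Solving: m_0 = 28/15, m_1 = 34/15, m_2 = -254/15, m_3 = 442/15.

29.4667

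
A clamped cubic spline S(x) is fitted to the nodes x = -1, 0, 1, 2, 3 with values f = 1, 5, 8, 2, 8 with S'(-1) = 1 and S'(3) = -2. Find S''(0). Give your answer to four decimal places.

2.1429

Let M_i = S''(x_i). Step sizes h_i = 1, 1, 1, 1; slopes of the chords Δ_i = (y_(i+1) - y_i)/h_i = 4, 3, -6, 6.
  1·M_0 + 4·M_1 + 1·M_2 = 6(Δ_1 - Δ_0) = -6
  1·M_1 + 4·M_2 + 1·M_3 = 6(Δ_2 - Δ_1) = -54
  1·M_2 + 4·M_3 + 1·M_4 = 6(Δ_3 - Δ_2) = 72
Clamped end conditions give two more equations: 2h_0·M_0 + h_0·M_1 = 6(Δ_0 - S'(-1)) = 18 and h_3·M_3 + 2h_3·M_4 = 6(S'(3) - Δ_3) = -48.
Hence M_0 = 111/14, M_1 = 15/7, M_2 = -45/2, M_3 = 237/7, M_4 = -573/14.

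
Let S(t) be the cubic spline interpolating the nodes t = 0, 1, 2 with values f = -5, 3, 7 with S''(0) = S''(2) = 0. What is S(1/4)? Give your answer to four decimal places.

-2.7656

Put M_i = S'' at the i-th knot. Here h = (1, 1) and Δ = (8, 4), so the interior equations h_(i-1)·M_(i-1) + 2(h_(i-1)+h_i)·M_i + h_i·M_(i+1) = 6(Δ_i − Δ_(i-1)) read
  1·M_0 + 4·M_1 + 1·M_2 = 6(Δ_1 - Δ_0) = -24
Natural end conditions: M_0 = M_2 = 0.
Forward elimination and back-substitution give M_0 = 0, M_1 = -6, M_2 = 0.
On [0, 1], S(t) = -5 + 9·t + 0·t² - 1·t³.
With t = 1/4: S(1/4) = -177/64.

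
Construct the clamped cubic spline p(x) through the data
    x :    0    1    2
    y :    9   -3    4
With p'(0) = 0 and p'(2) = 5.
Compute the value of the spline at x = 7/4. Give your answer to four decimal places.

1.9688

Let m_i = p''(x_i). Step sizes h_i = 1, 1; slopes of the chords Δ_i = (y_(i+1) - y_i)/h_i = -12, 7.
  1·m_0 + 4·m_1 + 1·m_2 = 6(Δ_1 - Δ_0) = 114
Clamped end conditions give two more equations: 2h_0·m_0 + h_0·m_1 = 6(Δ_0 - p'(0)) = -72 and h_1·m_1 + 2h_1·m_2 = 6(p'(2) - Δ_1) = -12.
Solving the tridiagonal system: m_0 = -62, m_1 = 52, m_2 = -32.
On [1, 2], p(x) = -3 - 5·(x - 1) + 26·(x - 1)² - 14·(x - 1)³.
With (x - 1) = 3/4: p(7/4) = 63/32.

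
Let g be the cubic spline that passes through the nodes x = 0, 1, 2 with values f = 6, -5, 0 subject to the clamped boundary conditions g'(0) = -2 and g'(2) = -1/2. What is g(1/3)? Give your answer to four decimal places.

Put M_i = g'' at the i-th knot. Here h = (1, 1) and Δ = (-11, 5), so the interior equations h_(i-1)·M_(i-1) + 2(h_(i-1)+h_i)·M_i + h_i·M_(i+1) = 6(Δ_i − Δ_(i-1)) read
  1·M_0 + 4·M_1 + 1·M_2 = 6(Δ_1 - Δ_0) = 96
Clamped end conditions give two more equations: 2h_0·M_0 + h_0·M_1 = 6(Δ_0 - g'(0)) = -54 and h_1·M_1 + 2h_1·M_2 = 6(g'(2) - Δ_1) = -33.
Solving the tridiagonal system: M_0 = -201/4, M_1 = 93/2, M_2 = -159/4.
On [0, 1], g(x) = 6 - 2·x - 201/8·x² + 129/8·x³.
With x = 1/3: g(1/3) = 113/36.

3.1389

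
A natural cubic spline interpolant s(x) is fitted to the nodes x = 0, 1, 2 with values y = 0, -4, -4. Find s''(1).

6

Write m_i for s''(x_i). With h_i = 1, 1 and divided differences Δ_i = -4, 0, the continuity of s' gives the tridiagonal system
  1·m_0 + 4·m_1 + 1·m_2 = 6(Δ_1 - Δ_0) = 24
Natural end conditions: m_0 = m_2 = 0.
Hence m_0 = 0, m_1 = 6, m_2 = 0.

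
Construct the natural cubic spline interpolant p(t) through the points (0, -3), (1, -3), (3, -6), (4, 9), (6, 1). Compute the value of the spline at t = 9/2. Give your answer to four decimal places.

12.0101

Let M_i = p''(x_i). Step sizes h_i = 1, 2, 1, 2; slopes of the chords Δ_i = (y_(i+1) - y_i)/h_i = 0, -3/2, 15, -4.
  1·M_0 + 6·M_1 + 2·M_2 = 6(Δ_1 - Δ_0) = -9
  2·M_1 + 6·M_2 + 1·M_3 = 6(Δ_2 - Δ_1) = 99
  1·M_2 + 6·M_3 + 2·M_4 = 6(Δ_3 - Δ_2) = -114
Natural end conditions: M_0 = M_4 = 0.
Hence M_0 = 0, M_1 = -577/62, M_2 = 726/31, M_3 = -710/31, M_4 = 0.
On [4, 6], p(t) = 9 + 1048/93·(t - 4) - 355/31·(t - 4)² + 355/186·(t - 4)³.
With (t - 4) = 1/2: p(9/2) = 5957/496.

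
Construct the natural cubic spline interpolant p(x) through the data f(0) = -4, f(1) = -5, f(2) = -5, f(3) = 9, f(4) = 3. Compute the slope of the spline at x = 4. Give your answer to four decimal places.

-12.3393

With m_i denoting the second derivative at x_i, h_i = 1, 1, 1, 1, and Δ_i = (y_(i+1) − y_i)/h_i = -1, 0, 14, -6:
  1·m_0 + 4·m_1 + 1·m_2 = 6(Δ_1 - Δ_0) = 6
  1·m_1 + 4·m_2 + 1·m_3 = 6(Δ_2 - Δ_1) = 84
  1·m_2 + 4·m_3 + 1·m_4 = 6(Δ_3 - Δ_2) = -120
Natural end conditions: m_0 = m_4 = 0.
Solving: m_0 = 0, m_1 = -183/28, m_2 = 225/7, m_3 = -1065/28, m_4 = 0.
On [3, 4], p'(x) = b_3 + 2c_3·(x - 3) + 3d_3·(x - 3)² with b_3 = Δ_3 - h_3(2m_3 + m_4)/6 = 187/28, c_3 = m_3/2 = -1065/56, d_3 = (m_4 - m_3)/(6h_3) = 355/56. So p'(4) = -691/56.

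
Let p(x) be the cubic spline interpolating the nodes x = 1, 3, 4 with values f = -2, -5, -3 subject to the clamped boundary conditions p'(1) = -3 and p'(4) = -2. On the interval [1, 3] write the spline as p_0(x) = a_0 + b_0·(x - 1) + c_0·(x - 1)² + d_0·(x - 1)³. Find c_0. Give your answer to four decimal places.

Let M_i = p''(x_i). Step sizes h_i = 2, 1; slopes of the chords Δ_i = (y_(i+1) - y_i)/h_i = -3/2, 2.
  2·M_0 + 6·M_1 + 1·M_2 = 6(Δ_1 - Δ_0) = 21
Clamped end conditions give two more equations: 2h_0·M_0 + h_0·M_1 = 6(Δ_0 - p'(1)) = 9 and h_1·M_1 + 2h_1·M_2 = 6(p'(4) - Δ_1) = -24.
Hence M_0 = -11/12, M_1 = 19/3, M_2 = -91/6.
On [1, 3], with p_0(x) = a_0 + b_0·(x - 1) + c_0·(x - 1)² + d_0·(x - 1)³: c_0 = M_0/2 = -11/24, d_0 = (M_1 - M_0)/(6h_0) = 29/48, b_0 = Δ_0 - h_0(2M_0 + M_1)/6 = -3.

-0.4583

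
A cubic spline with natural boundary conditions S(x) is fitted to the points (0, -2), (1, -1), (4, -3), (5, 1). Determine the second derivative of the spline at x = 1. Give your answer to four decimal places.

Let m_i = S''(x_i). Step sizes h_i = 1, 3, 1; slopes of the chords Δ_i = (y_(i+1) - y_i)/h_i = 1, -2/3, 4.
  1·m_0 + 8·m_1 + 3·m_2 = 6(Δ_1 - Δ_0) = -10
  3·m_1 + 8·m_2 + 1·m_3 = 6(Δ_2 - Δ_1) = 28
Natural end conditions: m_0 = m_3 = 0.
Solving the tridiagonal system: m_0 = 0, m_1 = -164/55, m_2 = 254/55, m_3 = 0.

-2.9818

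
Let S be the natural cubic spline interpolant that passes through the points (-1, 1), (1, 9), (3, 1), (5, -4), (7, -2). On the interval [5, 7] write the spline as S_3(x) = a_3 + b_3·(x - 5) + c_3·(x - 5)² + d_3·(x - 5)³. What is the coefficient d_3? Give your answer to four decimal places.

Let M_i = S''(x_i). Step sizes h_i = 2, 2, 2, 2; slopes of the chords Δ_i = (y_(i+1) - y_i)/h_i = 4, -4, -5/2, 1.
  2·M_0 + 8·M_1 + 2·M_2 = 6(Δ_1 - Δ_0) = -48
  2·M_1 + 8·M_2 + 2·M_3 = 6(Δ_2 - Δ_1) = 9
  2·M_2 + 8·M_3 + 2·M_4 = 6(Δ_3 - Δ_2) = 21
Natural end conditions: M_0 = M_4 = 0.
Hence M_0 = 0, M_1 = -105/16, M_2 = 9/4, M_3 = 33/16, M_4 = 0.
On [5, 7], with S_3(x) = a_3 + b_3·(x - 5) + c_3·(x - 5)² + d_3·(x - 5)³: c_3 = M_3/2 = 33/32, d_3 = (M_4 - M_3)/(6h_3) = -11/64, b_3 = Δ_3 - h_3(2M_3 + M_4)/6 = -3/8.

-0.1719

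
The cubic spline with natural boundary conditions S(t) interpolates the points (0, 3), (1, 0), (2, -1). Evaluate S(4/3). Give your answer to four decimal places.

With σ_i denoting the second derivative at x_i, h_i = 1, 1, and Δ_i = (y_(i+1) − y_i)/h_i = -3, -1:
  1·σ_0 + 4·σ_1 + 1·σ_2 = 6(Δ_1 - Δ_0) = 12
Natural end conditions: σ_0 = σ_2 = 0.
Hence σ_0 = 0, σ_1 = 3, σ_2 = 0.
On [1, 2], S(t) = 0 - 2·(t - 1) + 3/2·(t - 1)² - 1/2·(t - 1)³.
With (t - 1) = 1/3: S(4/3) = -14/27.

-0.5185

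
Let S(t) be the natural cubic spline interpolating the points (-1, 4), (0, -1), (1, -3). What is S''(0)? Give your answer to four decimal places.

Let M_i = S''(x_i). Step sizes h_i = 1, 1; slopes of the chords Δ_i = (y_(i+1) - y_i)/h_i = -5, -2.
  1·M_0 + 4·M_1 + 1·M_2 = 6(Δ_1 - Δ_0) = 18
Natural end conditions: M_0 = M_2 = 0.
Solving: M_0 = 0, M_1 = 9/2, M_2 = 0.

4.5000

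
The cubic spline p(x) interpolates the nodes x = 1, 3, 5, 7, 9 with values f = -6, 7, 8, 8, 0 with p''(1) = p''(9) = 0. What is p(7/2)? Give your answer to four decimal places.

8.0603

Put m_i = p'' at the i-th knot. Here h = (2, 2, 2, 2) and Δ = (13/2, 1/2, 0, -4), so the interior equations h_(i-1)·m_(i-1) + 2(h_(i-1)+h_i)·m_i + h_i·m_(i+1) = 6(Δ_i − Δ_(i-1)) read
  2·m_0 + 8·m_1 + 2·m_2 = 6(Δ_1 - Δ_0) = -36
  2·m_1 + 8·m_2 + 2·m_3 = 6(Δ_2 - Δ_1) = -3
  2·m_2 + 8·m_3 + 2·m_4 = 6(Δ_3 - Δ_2) = -24
Natural end conditions: m_0 = m_4 = 0.
Hence m_0 = 0, m_1 = -69/14, m_2 = 12/7, m_3 = -24/7, m_4 = 0.
On [3, 5], p(x) = 7 + 45/14·(x - 3) - 69/28·(x - 3)² + 31/56·(x - 3)³.
With (x - 3) = 1/2: p(7/2) = 3611/448.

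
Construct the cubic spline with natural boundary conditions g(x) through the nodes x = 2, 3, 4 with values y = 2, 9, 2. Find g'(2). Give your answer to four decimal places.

Write M_i for g''(x_i). With h_i = 1, 1 and divided differences Δ_i = 7, -7, the continuity of g' gives the tridiagonal system
  1·M_0 + 4·M_1 + 1·M_2 = 6(Δ_1 - Δ_0) = -84
Natural end conditions: M_0 = M_2 = 0.
Solving the tridiagonal system: M_0 = 0, M_1 = -21, M_2 = 0.
On [2, 3], g'(x) = b_0 + 2c_0·(x - 2) + 3d_0·(x - 2)² with b_0 = Δ_0 - h_0(2M_0 + M_1)/6 = 21/2, c_0 = M_0/2 = 0, d_0 = (M_1 - M_0)/(6h_0) = -7/2. So g'(2) = 21/2.

10.5000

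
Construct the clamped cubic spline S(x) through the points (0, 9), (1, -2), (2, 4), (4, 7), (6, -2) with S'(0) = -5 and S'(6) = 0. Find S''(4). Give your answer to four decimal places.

-4.4524

With M_i denoting the second derivative at x_i, h_i = 1, 1, 2, 2, and Δ_i = (y_(i+1) − y_i)/h_i = -11, 6, 3/2, -9/2:
  1·M_0 + 4·M_1 + 1·M_2 = 6(Δ_1 - Δ_0) = 102
  1·M_1 + 6·M_2 + 2·M_3 = 6(Δ_2 - Δ_1) = -27
  2·M_2 + 8·M_3 + 2·M_4 = 6(Δ_3 - Δ_2) = -36
Clamped end conditions give two more equations: 2h_0·M_0 + h_0·M_1 = 6(Δ_0 - S'(0)) = -36 and h_3·M_3 + 2h_3·M_4 = 6(S'(6) - Δ_3) = 27.
Solving: M_0 = -1531/42, M_1 = 775/21, M_2 = -55/6, M_3 = -187/42, M_4 = 377/42.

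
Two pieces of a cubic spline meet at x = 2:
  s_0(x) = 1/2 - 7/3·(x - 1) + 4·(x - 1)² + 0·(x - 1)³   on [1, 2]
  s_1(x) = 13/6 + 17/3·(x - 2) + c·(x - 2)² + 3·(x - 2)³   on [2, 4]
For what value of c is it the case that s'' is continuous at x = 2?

s_0''(x) = 8 + 0·(x - 1), so s_0''(2) = 8. On the right, s_1''(2) = 2c, so c = 4.

4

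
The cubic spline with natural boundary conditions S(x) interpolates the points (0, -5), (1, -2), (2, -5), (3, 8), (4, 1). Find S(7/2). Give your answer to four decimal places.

With M_i denoting the second derivative at x_i, h_i = 1, 1, 1, 1, and Δ_i = (y_(i+1) − y_i)/h_i = 3, -3, 13, -7:
  1·M_0 + 4·M_1 + 1·M_2 = 6(Δ_1 - Δ_0) = -36
  1·M_1 + 4·M_2 + 1·M_3 = 6(Δ_2 - Δ_1) = 96
  1·M_2 + 4·M_3 + 1·M_4 = 6(Δ_3 - Δ_2) = -120
Natural end conditions: M_0 = M_4 = 0.
Hence M_0 = 0, M_1 = -261/14, M_2 = 270/7, M_3 = -555/14, M_4 = 0.
On [3, 4], S(x) = 8 + 87/14·(x - 3) - 555/28·(x - 3)² + 185/28·(x - 3)³.
With (x - 3) = 1/2: S(7/2) = 1563/224.

6.9777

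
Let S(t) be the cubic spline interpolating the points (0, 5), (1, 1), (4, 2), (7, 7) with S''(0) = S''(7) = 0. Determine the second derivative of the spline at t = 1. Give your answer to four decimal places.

3.3103

Let σ_i = S''(x_i). Step sizes h_i = 1, 3, 3; slopes of the chords Δ_i = (y_(i+1) - y_i)/h_i = -4, 1/3, 5/3.
  1·σ_0 + 8·σ_1 + 3·σ_2 = 6(Δ_1 - Δ_0) = 26
  3·σ_1 + 12·σ_2 + 3·σ_3 = 6(Δ_2 - Δ_1) = 8
Natural end conditions: σ_0 = σ_3 = 0.
Solving the tridiagonal system: σ_0 = 0, σ_1 = 96/29, σ_2 = -14/87, σ_3 = 0.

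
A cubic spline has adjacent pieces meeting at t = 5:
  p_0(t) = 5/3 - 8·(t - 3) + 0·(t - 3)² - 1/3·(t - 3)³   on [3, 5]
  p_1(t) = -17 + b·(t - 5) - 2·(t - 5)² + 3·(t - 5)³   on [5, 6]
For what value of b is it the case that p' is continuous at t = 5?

-12

p_0'(t) = -8 + 0·(t - 3) - 1·(t - 3)², so p_0'(5) = -12. On the right, p_1'(5) = b, so b = -12.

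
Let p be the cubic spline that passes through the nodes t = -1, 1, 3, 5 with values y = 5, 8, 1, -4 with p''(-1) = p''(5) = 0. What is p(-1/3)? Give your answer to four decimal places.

6.8296

With σ_i denoting the second derivative at x_i, h_i = 2, 2, 2, and Δ_i = (y_(i+1) − y_i)/h_i = 3/2, -7/2, -5/2:
  2·σ_0 + 8·σ_1 + 2·σ_2 = 6(Δ_1 - Δ_0) = -30
  2·σ_1 + 8·σ_2 + 2·σ_3 = 6(Δ_2 - Δ_1) = 6
Natural end conditions: σ_0 = σ_3 = 0.
Forward elimination and back-substitution give σ_0 = 0, σ_1 = -21/5, σ_2 = 9/5, σ_3 = 0.
On [-1, 1], p(t) = 5 + 29/10·(t + 1) + 0·(t + 1)² - 7/20·(t + 1)³.
With (t + 1) = 2/3: p(-1/3) = 922/135.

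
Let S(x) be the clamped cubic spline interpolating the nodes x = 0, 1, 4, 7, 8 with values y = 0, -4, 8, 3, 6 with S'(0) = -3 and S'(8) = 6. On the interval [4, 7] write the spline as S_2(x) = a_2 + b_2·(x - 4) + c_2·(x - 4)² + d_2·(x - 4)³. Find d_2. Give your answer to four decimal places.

With M_i denoting the second derivative at x_i, h_i = 1, 3, 3, 1, and Δ_i = (y_(i+1) − y_i)/h_i = -4, 4, -5/3, 3:
  1·M_0 + 8·M_1 + 3·M_2 = 6(Δ_1 - Δ_0) = 48
  3·M_1 + 12·M_2 + 3·M_3 = 6(Δ_2 - Δ_1) = -34
  3·M_2 + 8·M_3 + 1·M_4 = 6(Δ_3 - Δ_2) = 28
Clamped end conditions give two more equations: 2h_0·M_0 + h_0·M_1 = 6(Δ_0 - S'(0)) = -6 and h_3·M_3 + 2h_3·M_4 = 6(S'(8) - Δ_3) = 18.
Forward elimination and back-substitution give M_0 = -923/120, M_1 = 563/60, M_2 = -155/24, M_3 = 307/60, M_4 = 773/120.
On [4, 7], with S_2(x) = a_2 + b_2·(x - 4) + c_2·(x - 4)² + d_2·(x - 4)³: c_2 = M_2/2 = -155/48, d_2 = (M_3 - M_2)/(6h_2) = 463/720, b_2 = Δ_2 - h_2(2M_2 + M_3)/6 = 67/30.

0.6431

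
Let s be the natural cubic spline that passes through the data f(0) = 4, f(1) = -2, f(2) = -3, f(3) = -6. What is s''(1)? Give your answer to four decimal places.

8.8000

Write M_i for s''(x_i). With h_i = 1, 1, 1 and divided differences Δ_i = -6, -1, -3, the continuity of s' gives the tridiagonal system
  1·M_0 + 4·M_1 + 1·M_2 = 6(Δ_1 - Δ_0) = 30
  1·M_1 + 4·M_2 + 1·M_3 = 6(Δ_2 - Δ_1) = -12
Natural end conditions: M_0 = M_3 = 0.
Forward elimination and back-substitution give M_0 = 0, M_1 = 44/5, M_2 = -26/5, M_3 = 0.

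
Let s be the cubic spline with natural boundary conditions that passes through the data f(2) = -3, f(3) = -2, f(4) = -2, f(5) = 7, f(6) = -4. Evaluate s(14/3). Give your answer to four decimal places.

With M_i denoting the second derivative at x_i, h_i = 1, 1, 1, 1, and Δ_i = (y_(i+1) − y_i)/h_i = 1, 0, 9, -11:
  1·M_0 + 4·M_1 + 1·M_2 = 6(Δ_1 - Δ_0) = -6
  1·M_1 + 4·M_2 + 1·M_3 = 6(Δ_2 - Δ_1) = 54
  1·M_2 + 4·M_3 + 1·M_4 = 6(Δ_3 - Δ_2) = -120
Natural end conditions: M_0 = M_4 = 0.
Solving: M_0 = 0, M_1 = -213/28, M_2 = 171/7, M_3 = -1011/28, M_4 = 0.
On [4, 5], s(x) = -2 + 55/8·(x - 4) + 171/14·(x - 4)² - 565/56·(x - 4)³.
With (x - 4) = 2/3: s(14/3) = 3797/756.

5.0225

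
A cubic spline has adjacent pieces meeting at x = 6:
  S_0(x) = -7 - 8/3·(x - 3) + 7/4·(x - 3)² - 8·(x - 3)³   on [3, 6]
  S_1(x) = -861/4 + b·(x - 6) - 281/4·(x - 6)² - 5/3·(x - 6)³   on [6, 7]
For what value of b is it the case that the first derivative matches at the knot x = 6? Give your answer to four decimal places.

S_0'(x) = -8/3 + 7/2·(x - 3) - 24·(x - 3)², so S_0'(6) = -1249/6. On the right, S_1'(6) = b, so b = -1249/6.

-208.1667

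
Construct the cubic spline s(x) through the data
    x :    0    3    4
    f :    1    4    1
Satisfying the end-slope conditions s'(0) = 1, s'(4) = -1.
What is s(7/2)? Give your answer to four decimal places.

2.2813

With m_i denoting the second derivative at x_i, h_i = 3, 1, and Δ_i = (y_(i+1) − y_i)/h_i = 1, -3:
  3·m_0 + 8·m_1 + 1·m_2 = 6(Δ_1 - Δ_0) = -24
Clamped end conditions give two more equations: 2h_0·m_0 + h_0·m_1 = 6(Δ_0 - s'(0)) = 0 and h_1·m_1 + 2h_1·m_2 = 6(s'(4) - Δ_1) = 12.
Solving the tridiagonal system: m_0 = 5/2, m_1 = -5, m_2 = 17/2.
On [3, 4], s(x) = 4 - 11/4·(x - 3) - 5/2·(x - 3)² + 9/4·(x - 3)³.
With (x - 3) = 1/2: s(7/2) = 73/32.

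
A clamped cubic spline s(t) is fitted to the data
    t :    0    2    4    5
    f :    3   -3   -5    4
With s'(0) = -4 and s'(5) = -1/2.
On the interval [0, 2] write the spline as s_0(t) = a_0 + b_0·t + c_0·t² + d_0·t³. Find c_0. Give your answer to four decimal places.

1.6739

Let σ_i = s''(x_i). Step sizes h_i = 2, 2, 1; slopes of the chords Δ_i = (y_(i+1) - y_i)/h_i = -3, -1, 9.
  2·σ_0 + 8·σ_1 + 2·σ_2 = 6(Δ_1 - Δ_0) = 12
  2·σ_1 + 6·σ_2 + 1·σ_3 = 6(Δ_2 - Δ_1) = 60
Clamped end conditions give two more equations: 2h_0·σ_0 + h_0·σ_1 = 6(Δ_0 - s'(0)) = 6 and h_2·σ_2 + 2h_2·σ_3 = 6(s'(5) - Δ_2) = -57.
Solving: σ_0 = 77/23, σ_1 = -85/23, σ_2 = 401/23, σ_3 = -856/23.
On [0, 2], with s_0(t) = a_0 + b_0·t + c_0·t² + d_0·t³: c_0 = σ_0/2 = 77/46, d_0 = (σ_1 - σ_0)/(6h_0) = -27/46, b_0 = Δ_0 - h_0(2σ_0 + σ_1)/6 = -4.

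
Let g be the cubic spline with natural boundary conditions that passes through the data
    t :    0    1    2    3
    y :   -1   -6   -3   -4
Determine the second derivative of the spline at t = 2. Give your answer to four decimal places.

-9.6000

Put M_i = g'' at the i-th knot. Here h = (1, 1, 1) and Δ = (-5, 3, -1), so the interior equations h_(i-1)·M_(i-1) + 2(h_(i-1)+h_i)·M_i + h_i·M_(i+1) = 6(Δ_i − Δ_(i-1)) read
  1·M_0 + 4·M_1 + 1·M_2 = 6(Δ_1 - Δ_0) = 48
  1·M_1 + 4·M_2 + 1·M_3 = 6(Δ_2 - Δ_1) = -24
Natural end conditions: M_0 = M_3 = 0.
Solving: M_0 = 0, M_1 = 72/5, M_2 = -48/5, M_3 = 0.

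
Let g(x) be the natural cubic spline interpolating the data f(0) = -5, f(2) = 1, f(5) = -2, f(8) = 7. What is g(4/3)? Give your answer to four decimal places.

Write σ_i for g''(x_i). With h_i = 2, 3, 3 and divided differences Δ_i = 3, -1, 3, the continuity of g' gives the tridiagonal system
  2·σ_0 + 10·σ_1 + 3·σ_2 = 6(Δ_1 - Δ_0) = -24
  3·σ_1 + 12·σ_2 + 3·σ_3 = 6(Δ_2 - Δ_1) = 24
Natural end conditions: σ_0 = σ_3 = 0.
Solving the tridiagonal system: σ_0 = 0, σ_1 = -120/37, σ_2 = 104/37, σ_3 = 0.
On [0, 2], g(x) = -5 + 151/37·x + 0·x² - 10/37·x³.
With x = 4/3: g(4/3) = -199/999.

-0.1992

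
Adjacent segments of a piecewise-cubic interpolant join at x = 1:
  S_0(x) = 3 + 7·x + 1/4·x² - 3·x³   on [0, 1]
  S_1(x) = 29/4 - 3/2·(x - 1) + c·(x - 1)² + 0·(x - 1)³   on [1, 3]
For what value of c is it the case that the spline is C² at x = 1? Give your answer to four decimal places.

-8.7500

S_0''(x) = 1/2 - 18·x, so S_0''(1) = -35/2. On the right, S_1''(1) = 2c, so c = -35/4.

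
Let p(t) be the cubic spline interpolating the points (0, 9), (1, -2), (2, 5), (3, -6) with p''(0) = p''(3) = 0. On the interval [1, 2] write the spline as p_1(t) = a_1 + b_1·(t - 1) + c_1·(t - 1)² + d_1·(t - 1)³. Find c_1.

Put m_i = p'' at the i-th knot. Here h = (1, 1, 1) and Δ = (-11, 7, -11), so the interior equations h_(i-1)·m_(i-1) + 2(h_(i-1)+h_i)·m_i + h_i·m_(i+1) = 6(Δ_i − Δ_(i-1)) read
  1·m_0 + 4·m_1 + 1·m_2 = 6(Δ_1 - Δ_0) = 108
  1·m_1 + 4·m_2 + 1·m_3 = 6(Δ_2 - Δ_1) = -108
Natural end conditions: m_0 = m_3 = 0.
Forward elimination and back-substitution give m_0 = 0, m_1 = 36, m_2 = -36, m_3 = 0.
On [1, 2], with p_1(t) = a_1 + b_1·(t - 1) + c_1·(t - 1)² + d_1·(t - 1)³: c_1 = m_1/2 = 18, d_1 = (m_2 - m_1)/(6h_1) = -12, b_1 = Δ_1 - h_1(2m_1 + m_2)/6 = 1.

18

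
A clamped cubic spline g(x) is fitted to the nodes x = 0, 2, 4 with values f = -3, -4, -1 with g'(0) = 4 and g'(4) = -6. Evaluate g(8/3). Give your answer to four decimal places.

Put m_i = g'' at the i-th knot. Here h = (2, 2) and Δ = (-1/2, 3/2), so the interior equations h_(i-1)·m_(i-1) + 2(h_(i-1)+h_i)·m_i + h_i·m_(i+1) = 6(Δ_i − Δ_(i-1)) read
  2·m_0 + 8·m_1 + 2·m_2 = 6(Δ_1 - Δ_0) = 12
Clamped end conditions give two more equations: 2h_0·m_0 + h_0·m_1 = 6(Δ_0 - g'(0)) = -27 and h_1·m_1 + 2h_1·m_2 = 6(g'(4) - Δ_1) = -45.
Hence m_0 = -43/4, m_1 = 8, m_2 = -61/4.
On [2, 4], g(x) = -4 + 5/4·(x - 2) + 4·(x - 2)² - 31/16·(x - 2)³.
With (x - 2) = 2/3: g(8/3) = -53/27.

-1.9630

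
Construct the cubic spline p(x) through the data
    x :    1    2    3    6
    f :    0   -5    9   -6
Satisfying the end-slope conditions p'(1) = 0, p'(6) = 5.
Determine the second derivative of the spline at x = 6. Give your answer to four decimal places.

24.5517

Let M_i = p''(x_i). Step sizes h_i = 1, 1, 3; slopes of the chords Δ_i = (y_(i+1) - y_i)/h_i = -5, 14, -5.
  1·M_0 + 4·M_1 + 1·M_2 = 6(Δ_1 - Δ_0) = 114
  1·M_1 + 8·M_2 + 3·M_3 = 6(Δ_2 - Δ_1) = -114
Clamped end conditions give two more equations: 2h_0·M_0 + h_0·M_1 = 6(Δ_0 - p'(1)) = -30 and h_2·M_2 + 2h_2·M_3 = 6(p'(6) - Δ_2) = 60.
Hence M_0 = -1090/29, M_1 = 1310/29, M_2 = -844/29, M_3 = 712/29.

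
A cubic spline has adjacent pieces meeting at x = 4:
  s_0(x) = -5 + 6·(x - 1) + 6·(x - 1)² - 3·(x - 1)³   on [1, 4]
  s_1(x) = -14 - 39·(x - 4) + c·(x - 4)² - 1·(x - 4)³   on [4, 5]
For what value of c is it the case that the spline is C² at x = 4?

-21

s_0''(x) = 12 - 18·(x - 1), so s_0''(4) = -42. On the right, s_1''(4) = 2c, so c = -21.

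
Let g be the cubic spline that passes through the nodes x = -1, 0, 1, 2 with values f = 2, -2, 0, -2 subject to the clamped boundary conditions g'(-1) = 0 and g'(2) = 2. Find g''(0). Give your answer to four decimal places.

18.1333

Write M_i for g''(x_i). With h_i = 1, 1, 1 and divided differences Δ_i = -4, 2, -2, the continuity of g' gives the tridiagonal system
  1·M_0 + 4·M_1 + 1·M_2 = 6(Δ_1 - Δ_0) = 36
  1·M_1 + 4·M_2 + 1·M_3 = 6(Δ_2 - Δ_1) = -24
Clamped end conditions give two more equations: 2h_0·M_0 + h_0·M_1 = 6(Δ_0 - g'(-1)) = -24 and h_2·M_2 + 2h_2·M_3 = 6(g'(2) - Δ_2) = 24.
Solving: M_0 = -316/15, M_1 = 272/15, M_2 = -232/15, M_3 = 296/15.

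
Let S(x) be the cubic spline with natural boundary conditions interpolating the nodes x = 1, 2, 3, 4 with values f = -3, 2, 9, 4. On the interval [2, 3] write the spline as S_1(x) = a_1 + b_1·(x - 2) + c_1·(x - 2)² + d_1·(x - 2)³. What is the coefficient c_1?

4

Write M_i for S''(x_i). With h_i = 1, 1, 1 and divided differences Δ_i = 5, 7, -5, the continuity of S' gives the tridiagonal system
  1·M_0 + 4·M_1 + 1·M_2 = 6(Δ_1 - Δ_0) = 12
  1·M_1 + 4·M_2 + 1·M_3 = 6(Δ_2 - Δ_1) = -72
Natural end conditions: M_0 = M_3 = 0.
Hence M_0 = 0, M_1 = 8, M_2 = -20, M_3 = 0.
On [2, 3], with S_1(x) = a_1 + b_1·(x - 2) + c_1·(x - 2)² + d_1·(x - 2)³: c_1 = M_1/2 = 4, d_1 = (M_2 - M_1)/(6h_1) = -14/3, b_1 = Δ_1 - h_1(2M_1 + M_2)/6 = 23/3.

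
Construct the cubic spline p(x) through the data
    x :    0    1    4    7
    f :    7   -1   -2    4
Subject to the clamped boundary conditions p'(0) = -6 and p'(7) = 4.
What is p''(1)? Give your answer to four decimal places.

7.4839

Let m_i = p''(x_i). Step sizes h_i = 1, 3, 3; slopes of the chords Δ_i = (y_(i+1) - y_i)/h_i = -8, -1/3, 2.
  1·m_0 + 8·m_1 + 3·m_2 = 6(Δ_1 - Δ_0) = 46
  3·m_1 + 12·m_2 + 3·m_3 = 6(Δ_2 - Δ_1) = 14
Clamped end conditions give two more equations: 2h_0·m_0 + h_0·m_1 = 6(Δ_0 - p'(0)) = -12 and h_2·m_2 + 2h_2·m_3 = 6(p'(7) - Δ_2) = 12.
Solving the tridiagonal system: m_0 = -302/31, m_1 = 232/31, m_2 = -128/93, m_3 = 250/93.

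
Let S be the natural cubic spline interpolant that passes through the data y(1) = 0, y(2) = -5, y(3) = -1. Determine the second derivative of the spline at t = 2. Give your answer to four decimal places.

With σ_i denoting the second derivative at x_i, h_i = 1, 1, and Δ_i = (y_(i+1) − y_i)/h_i = -5, 4:
  1·σ_0 + 4·σ_1 + 1·σ_2 = 6(Δ_1 - Δ_0) = 54
Natural end conditions: σ_0 = σ_2 = 0.
Solving the tridiagonal system: σ_0 = 0, σ_1 = 27/2, σ_2 = 0.

13.5000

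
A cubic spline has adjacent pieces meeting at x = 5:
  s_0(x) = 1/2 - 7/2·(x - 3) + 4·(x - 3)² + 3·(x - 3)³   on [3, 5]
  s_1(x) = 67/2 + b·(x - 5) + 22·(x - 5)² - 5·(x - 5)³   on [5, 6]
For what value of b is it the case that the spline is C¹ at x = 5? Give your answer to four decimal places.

s_0'(x) = -7/2 + 8·(x - 3) + 9·(x - 3)², so s_0'(5) = 97/2. On the right, s_1'(5) = b, so b = 97/2.

48.5000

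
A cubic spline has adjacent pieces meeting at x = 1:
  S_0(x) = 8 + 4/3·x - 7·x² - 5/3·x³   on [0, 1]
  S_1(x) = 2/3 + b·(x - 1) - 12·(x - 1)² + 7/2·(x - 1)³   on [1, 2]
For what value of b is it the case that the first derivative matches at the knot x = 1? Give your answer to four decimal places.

-17.6667

S_0'(x) = 4/3 - 14·x - 5·x², so S_0'(1) = -53/3. On the right, S_1'(1) = b, so b = -53/3.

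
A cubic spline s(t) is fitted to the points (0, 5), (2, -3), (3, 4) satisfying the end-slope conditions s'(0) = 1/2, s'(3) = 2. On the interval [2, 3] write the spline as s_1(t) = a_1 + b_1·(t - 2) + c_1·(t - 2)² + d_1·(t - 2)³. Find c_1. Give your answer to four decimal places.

10.5000

With σ_i denoting the second derivative at x_i, h_i = 2, 1, and Δ_i = (y_(i+1) − y_i)/h_i = -4, 7:
  2·σ_0 + 6·σ_1 + 1·σ_2 = 6(Δ_1 - Δ_0) = 66
Clamped end conditions give two more equations: 2h_0·σ_0 + h_0·σ_1 = 6(Δ_0 - s'(0)) = -27 and h_1·σ_1 + 2h_1·σ_2 = 6(s'(3) - Δ_1) = -30.
Solving the tridiagonal system: σ_0 = -69/4, σ_1 = 21, σ_2 = -51/2.
On [2, 3], with s_1(t) = a_1 + b_1·(t - 2) + c_1·(t - 2)² + d_1·(t - 2)³: c_1 = σ_1/2 = 21/2, d_1 = (σ_2 - σ_1)/(6h_1) = -31/4, b_1 = Δ_1 - h_1(2σ_1 + σ_2)/6 = 17/4.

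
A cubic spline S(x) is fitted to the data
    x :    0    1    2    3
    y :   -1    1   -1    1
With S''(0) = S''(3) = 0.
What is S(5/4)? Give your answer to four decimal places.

0.6250

Let M_i = S''(x_i). Step sizes h_i = 1, 1, 1; slopes of the chords Δ_i = (y_(i+1) - y_i)/h_i = 2, -2, 2.
  1·M_0 + 4·M_1 + 1·M_2 = 6(Δ_1 - Δ_0) = -24
  1·M_1 + 4·M_2 + 1·M_3 = 6(Δ_2 - Δ_1) = 24
Natural end conditions: M_0 = M_3 = 0.
Solving: M_0 = 0, M_1 = -8, M_2 = 8, M_3 = 0.
On [1, 2], S(x) = 1 - 2/3·(x - 1) - 4·(x - 1)² + 8/3·(x - 1)³.
With (x - 1) = 1/4: S(5/4) = 5/8.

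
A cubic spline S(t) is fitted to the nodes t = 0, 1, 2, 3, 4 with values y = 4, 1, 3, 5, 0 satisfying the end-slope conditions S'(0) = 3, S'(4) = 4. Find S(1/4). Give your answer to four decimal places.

4.0795

Let M_i = S''(x_i). Step sizes h_i = 1, 1, 1, 1; slopes of the chords Δ_i = (y_(i+1) - y_i)/h_i = -3, 2, 2, -5.
  1·M_0 + 4·M_1 + 1·M_2 = 6(Δ_1 - Δ_0) = 30
  1·M_1 + 4·M_2 + 1·M_3 = 6(Δ_2 - Δ_1) = 0
  1·M_2 + 4·M_3 + 1·M_4 = 6(Δ_3 - Δ_2) = -42
Clamped end conditions give two more equations: 2h_0·M_0 + h_0·M_1 = 6(Δ_0 - S'(0)) = -36 and h_3·M_3 + 2h_3·M_4 = 6(S'(4) - Δ_3) = 54.
Forward elimination and back-substitution give M_0 = -689/28, M_1 = 185/14, M_2 = 7/4, M_3 = -283/14, M_4 = 1039/28.
On [0, 1], S(t) = 4 + 3·t - 689/56·t² + 353/56·t³.
With t = 1/4: S(1/4) = 14621/3584.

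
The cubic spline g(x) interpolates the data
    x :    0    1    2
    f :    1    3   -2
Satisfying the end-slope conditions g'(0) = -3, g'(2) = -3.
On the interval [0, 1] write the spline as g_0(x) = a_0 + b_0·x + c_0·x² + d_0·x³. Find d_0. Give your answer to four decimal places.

-7.7500

Let m_i = g''(x_i). Step sizes h_i = 1, 1; slopes of the chords Δ_i = (y_(i+1) - y_i)/h_i = 2, -5.
  1·m_0 + 4·m_1 + 1·m_2 = 6(Δ_1 - Δ_0) = -42
Clamped end conditions give two more equations: 2h_0·m_0 + h_0·m_1 = 6(Δ_0 - g'(0)) = 30 and h_1·m_1 + 2h_1·m_2 = 6(g'(2) - Δ_1) = 12.
Hence m_0 = 51/2, m_1 = -21, m_2 = 33/2.
On [0, 1], with g_0(x) = a_0 + b_0·x + c_0·x² + d_0·x³: c_0 = m_0/2 = 51/4, d_0 = (m_1 - m_0)/(6h_0) = -31/4, b_0 = Δ_0 - h_0(2m_0 + m_1)/6 = -3.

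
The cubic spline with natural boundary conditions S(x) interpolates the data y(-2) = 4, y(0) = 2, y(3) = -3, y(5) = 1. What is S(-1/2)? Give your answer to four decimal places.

2.7548

With M_i denoting the second derivative at x_i, h_i = 2, 3, 2, and Δ_i = (y_(i+1) − y_i)/h_i = -1, -5/3, 2:
  2·M_0 + 10·M_1 + 3·M_2 = 6(Δ_1 - Δ_0) = -4
  3·M_1 + 10·M_2 + 2·M_3 = 6(Δ_2 - Δ_1) = 22
Natural end conditions: M_0 = M_3 = 0.
Solving the tridiagonal system: M_0 = 0, M_1 = -106/91, M_2 = 232/91, M_3 = 0.
On [-2, 0], S(x) = 4 - 167/273·(x + 2) + 0·(x + 2)² - 53/546·(x + 2)³.
With (x + 2) = 3/2: S(-1/2) = 573/208.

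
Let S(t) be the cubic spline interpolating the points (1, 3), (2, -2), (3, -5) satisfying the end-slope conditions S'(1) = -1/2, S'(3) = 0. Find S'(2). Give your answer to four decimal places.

-5.8750

Write M_i for S''(x_i). With h_i = 1, 1 and divided differences Δ_i = -5, -3, the continuity of S' gives the tridiagonal system
  1·M_0 + 4·M_1 + 1·M_2 = 6(Δ_1 - Δ_0) = 12
Clamped end conditions give two more equations: 2h_0·M_0 + h_0·M_1 = 6(Δ_0 - S'(1)) = -27 and h_1·M_1 + 2h_1·M_2 = 6(S'(3) - Δ_1) = 18.
Solving the tridiagonal system: M_0 = -65/4, M_1 = 11/2, M_2 = 25/4.
On [2, 3], S'(t) = b_1 + 2c_1·(t - 2) + 3d_1·(t - 2)² with b_1 = Δ_1 - h_1(2M_1 + M_2)/6 = -47/8, c_1 = M_1/2 = 11/4, d_1 = (M_2 - M_1)/(6h_1) = 1/8. So S'(2) = -47/8.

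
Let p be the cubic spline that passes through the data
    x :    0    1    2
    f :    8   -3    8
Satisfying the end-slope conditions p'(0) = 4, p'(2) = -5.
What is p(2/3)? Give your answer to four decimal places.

0.1111

Put M_i = p'' at the i-th knot. Here h = (1, 1) and Δ = (-11, 11), so the interior equations h_(i-1)·M_(i-1) + 2(h_(i-1)+h_i)·M_i + h_i·M_(i+1) = 6(Δ_i − Δ_(i-1)) read
  1·M_0 + 4·M_1 + 1·M_2 = 6(Δ_1 - Δ_0) = 132
Clamped end conditions give two more equations: 2h_0·M_0 + h_0·M_1 = 6(Δ_0 - p'(0)) = -90 and h_1·M_1 + 2h_1·M_2 = 6(p'(2) - Δ_1) = -96.
Forward elimination and back-substitution give M_0 = -165/2, M_1 = 75, M_2 = -171/2.
On [0, 1], p(x) = 8 + 4·x - 165/4·x² + 105/4·x³.
With x = 2/3: p(2/3) = 1/9.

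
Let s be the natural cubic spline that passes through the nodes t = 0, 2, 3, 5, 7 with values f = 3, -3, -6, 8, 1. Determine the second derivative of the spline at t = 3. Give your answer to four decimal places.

Write m_i for s''(x_i). With h_i = 2, 1, 2, 2 and divided differences Δ_i = -3, -3, 7, -7/2, the continuity of s' gives the tridiagonal system
  2·m_0 + 6·m_1 + 1·m_2 = 6(Δ_1 - Δ_0) = 0
  1·m_1 + 6·m_2 + 2·m_3 = 6(Δ_2 - Δ_1) = 60
  2·m_2 + 8·m_3 + 2·m_4 = 6(Δ_3 - Δ_2) = -63
Natural end conditions: m_0 = m_4 = 0.
Forward elimination and back-substitution give m_0 = 0, m_1 = -303/128, m_2 = 909/64, m_3 = -2925/256, m_4 = 0.

14.2031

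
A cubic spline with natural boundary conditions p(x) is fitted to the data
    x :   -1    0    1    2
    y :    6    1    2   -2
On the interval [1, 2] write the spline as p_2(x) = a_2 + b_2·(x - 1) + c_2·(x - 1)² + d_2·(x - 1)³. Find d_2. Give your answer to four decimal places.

Put M_i = p'' at the i-th knot. Here h = (1, 1, 1) and Δ = (-5, 1, -4), so the interior equations h_(i-1)·M_(i-1) + 2(h_(i-1)+h_i)·M_i + h_i·M_(i+1) = 6(Δ_i − Δ_(i-1)) read
  1·M_0 + 4·M_1 + 1·M_2 = 6(Δ_1 - Δ_0) = 36
  1·M_1 + 4·M_2 + 1·M_3 = 6(Δ_2 - Δ_1) = -30
Natural end conditions: M_0 = M_3 = 0.
Solving: M_0 = 0, M_1 = 58/5, M_2 = -52/5, M_3 = 0.
On [1, 2], with p_2(x) = a_2 + b_2·(x - 1) + c_2·(x - 1)² + d_2·(x - 1)³: c_2 = M_2/2 = -26/5, d_2 = (M_3 - M_2)/(6h_2) = 26/15, b_2 = Δ_2 - h_2(2M_2 + M_3)/6 = -8/15.

1.7333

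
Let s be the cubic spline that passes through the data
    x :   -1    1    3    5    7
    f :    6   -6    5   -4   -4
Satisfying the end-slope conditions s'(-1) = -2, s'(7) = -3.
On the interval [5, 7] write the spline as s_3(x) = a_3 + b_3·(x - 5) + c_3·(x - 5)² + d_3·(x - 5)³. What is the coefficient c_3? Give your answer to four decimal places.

Let m_i = s''(x_i). Step sizes h_i = 2, 2, 2, 2; slopes of the chords Δ_i = (y_(i+1) - y_i)/h_i = -6, 11/2, -9/2, 0.
  2·m_0 + 8·m_1 + 2·m_2 = 6(Δ_1 - Δ_0) = 69
  2·m_1 + 8·m_2 + 2·m_3 = 6(Δ_2 - Δ_1) = -60
  2·m_2 + 8·m_3 + 2·m_4 = 6(Δ_3 - Δ_2) = 27
Clamped end conditions give two more equations: 2h_0·m_0 + h_0·m_1 = 6(Δ_0 - s'(-1)) = -24 and h_3·m_3 + 2h_3·m_4 = 6(s'(7) - Δ_3) = -18.
Solving: m_0 = -769/56, m_1 = 433/28, m_2 = -109/8, m_3 = 253/28, m_4 = -505/56.
On [5, 7], with s_3(x) = a_3 + b_3·(x - 5) + c_3·(x - 5)² + d_3·(x - 5)³: c_3 = m_3/2 = 253/56, d_3 = (m_4 - m_3)/(6h_3) = -337/224, b_3 = Δ_3 - h_3(2m_3 + m_4)/6 = -169/56.

4.5179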